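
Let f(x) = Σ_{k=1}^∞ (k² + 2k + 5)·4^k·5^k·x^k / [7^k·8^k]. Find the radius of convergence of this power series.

R = 14/5

By the ratio test, |a_{k+1}/a_k| = [((k+1)² + 2(k+1) + 5)/(k² + 2k + 5)] · 4·5/(7·8) → 5/14.
Hence the series converges for |x| < 1/(5/14) = 14/5, so the radius of convergence is 14/5.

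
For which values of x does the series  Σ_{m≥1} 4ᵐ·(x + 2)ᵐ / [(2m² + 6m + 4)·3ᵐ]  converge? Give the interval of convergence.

[-11/4, -5/4]

The ratio of consecutive coefficients is [(2m² + 6m + 4)/(2(m+1)² + 6(m+1) + 4)] · 4/3 → 4/3.
Thus R = 1/(4/3) = 3/4.
Endpoint x = -5/4: absolute convergence follows by limit comparison with Σ 1/m².
At x = -11/4: absolute convergence follows by limit comparison with Σ 1/m².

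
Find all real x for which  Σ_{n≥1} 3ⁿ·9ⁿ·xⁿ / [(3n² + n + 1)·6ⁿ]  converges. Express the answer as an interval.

[-2/9, 2/9]

The ratio of consecutive coefficients is [(3n² + n + 1)/(3(n+1)² + (n+1) + 1)] · 3·9/6 → 9/2.
Thus R = 1/(9/2) = 2/9.
At x = 2/9: the series is dominated by a constant times Σ 1/n², which converges (p = 2 > 1).
Check x = -2/9: the terms are on the order of 1/n², so the series converges absolutely by comparison with the p-series (p = 2 > 1).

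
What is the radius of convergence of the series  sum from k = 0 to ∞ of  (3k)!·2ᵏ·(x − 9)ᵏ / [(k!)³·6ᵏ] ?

R = 1/9

By the ratio test, |a_{k+1}/a_k| = (3k+1)·(3k+2)·(3k+3)/(k+1)³ · 2/6 → 9.
Hence the series converges for |x − 9| < 1/(9) = 1/9, so the radius of convergence is 1/9.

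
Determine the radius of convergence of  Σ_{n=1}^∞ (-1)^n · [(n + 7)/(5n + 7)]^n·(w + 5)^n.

R = 5

Applying the root test, |a_n|^(1/n) = (n + 7)/(5n + 7) → 1/5.
Hence the series converges for |w + 5| < 1/(1/5) = 5, so the radius of convergence is 5.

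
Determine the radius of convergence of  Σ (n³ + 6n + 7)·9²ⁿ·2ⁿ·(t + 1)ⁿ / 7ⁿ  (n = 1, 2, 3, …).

R = 7/162

The ratio of consecutive coefficients is [((n+1)³ + 6(n+1) + 7)/(n³ + 6n + 7)] · 81·2/7 → 162/7.
The series converges when 162/7 · |t + 1| < 1, giving R = 7/162.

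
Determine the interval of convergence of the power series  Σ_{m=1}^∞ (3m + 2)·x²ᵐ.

The ratio of consecutive coefficients is (3(m+1) + 2)/(3m + 2) → 1.
Since the exponent of x increases by 2 each term, convergence requires |x|² < 1, hence R = 1.
Endpoint x = 1: the terms do not tend to 0, so the series diverges.
When x = -1, the m-th term does not approach 0; divergence by the term test.

(-1, 1)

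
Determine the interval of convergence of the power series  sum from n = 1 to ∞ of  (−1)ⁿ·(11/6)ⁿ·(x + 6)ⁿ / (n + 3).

Apply the ratio test: |a_{n+1}| / |a_n| = [(n + 3)/((n+1) + 3)] · 11/6, which tends to 11/6 as n → ∞.
Thus R = 1/(11/6) = 6/11.
When x = -60/11, convergence follows from the alternating series test (terms decrease monotonically to 0).
Endpoint x = -72/11: the terms behave like c/n; limit comparison with the harmonic series gives divergence.

(-72/11, -60/11]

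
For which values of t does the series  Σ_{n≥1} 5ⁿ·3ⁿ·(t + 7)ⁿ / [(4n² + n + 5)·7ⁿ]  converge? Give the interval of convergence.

The ratio of consecutive coefficients is [(4n² + n + 5)/(4(n+1)² + (n+1) + 5)] · 5·3/7 → 15/7.
Convergence for |t + 7| · 15/7 < 1, i.e. |t + 7| < 7/15. So R = 7/15.
Endpoint t = -98/15: absolute convergence follows by limit comparison with Σ 1/n².
At t = -112/15: absolute convergence follows by limit comparison with Σ 1/n².

[-112/15, -98/15]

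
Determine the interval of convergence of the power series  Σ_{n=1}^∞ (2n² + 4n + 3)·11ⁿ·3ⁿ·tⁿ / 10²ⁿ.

(-100/33, 100/33)

The ratio of consecutive coefficients is [(2(n+1)² + 4(n+1) + 3)/(2n² + 4n + 3)] · 11·3/100 → 33/100.
Hence the series converges for |t| < 1/(33/100) = 100/33, so the radius of convergence is 100/33.
Check t = 100/33: the terms do not tend to 0, so the series diverges.
Endpoint t = -100/33: the terms do not tend to 0, so the series diverges.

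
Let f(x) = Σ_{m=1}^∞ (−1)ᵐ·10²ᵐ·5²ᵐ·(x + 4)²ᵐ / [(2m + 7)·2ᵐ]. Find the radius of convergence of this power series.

R = √2/50

By the ratio test, |a_{m+1}/a_m| = [(2m + 7)/(2(m+1) + 7)] · 100·25/2 → 1250.
Successive powers of (x + 4) differ by 2, so the series converges when |x + 4|² · 1250 < 1, i.e. |x + 4| < √(1/1250). So R = √2/50.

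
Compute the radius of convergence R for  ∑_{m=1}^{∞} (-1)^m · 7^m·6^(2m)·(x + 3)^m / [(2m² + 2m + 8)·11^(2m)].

By the ratio test, |a_{m+1}/a_m| = [(2m² + 2m + 8)/(2(m+1)² + 2(m+1) + 8)] · 7·36/121 → 252/121.
Convergence for |x + 3| · 252/121 < 1, i.e. |x + 3| < 121/252. So R = 121/252.

R = 121/252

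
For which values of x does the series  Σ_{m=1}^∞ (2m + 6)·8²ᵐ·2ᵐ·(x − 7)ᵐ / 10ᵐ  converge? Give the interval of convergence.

The ratio of consecutive coefficients is [(2(m+1) + 6)/(2m + 6)] · 64·2/10 → 64/5.
The series converges when 64/5 · |x − 7| < 1, giving R = 5/64.
When x = 453/64, the m-th term does not approach 0; divergence by the term test.
When x = 443/64, the m-th term does not approach 0; divergence by the term test.

(443/64, 453/64)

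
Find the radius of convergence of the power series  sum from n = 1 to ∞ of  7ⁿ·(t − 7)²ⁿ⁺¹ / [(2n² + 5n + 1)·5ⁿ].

R = √35/7

By the ratio test, |a_{n+1}/a_n| = [(2n² + 5n + 1)/(2(n+1)² + 5(n+1) + 1)] · 7/5 → 7/5.
Successive powers of (t − 7) differ by 2, so the series converges when |t − 7|² · 7/5 < 1, i.e. |t − 7| < √(5/7). So R = √35/7.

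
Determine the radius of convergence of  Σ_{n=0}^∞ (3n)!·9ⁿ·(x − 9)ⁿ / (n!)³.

By the ratio test, |a_{n+1}/a_n| = (3n+1)·(3n+2)·(3n+3)/(n+1)³ · 9 → 243.
The series converges when 243 · |x − 9| < 1, giving R = 1/243.

R = 1/243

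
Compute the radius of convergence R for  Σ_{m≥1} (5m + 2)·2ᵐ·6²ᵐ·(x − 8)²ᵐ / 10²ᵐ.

R = 5√2/6

The ratio of consecutive coefficients is [(5(m+1) + 2)/(5m + 2)] · 2·36/100 → 18/25.
Writing y = (x − 8)², the series in y has radius 25/18, so |x − 8| < √(25/18) and R = 5√2/6.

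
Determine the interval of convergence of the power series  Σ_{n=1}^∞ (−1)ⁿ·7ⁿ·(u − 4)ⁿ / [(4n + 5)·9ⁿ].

(19/7, 37/7]

The ratio of consecutive coefficients is [(4n + 5)/(4(n+1) + 5)] · 7/9 → 7/9.
Thus R = 1/(7/9) = 9/7.
Check u = 37/7: convergence follows from the alternating series test (terms decrease monotonically to 0).
Endpoint u = 19/7: the terms behave like c/n; limit comparison with the harmonic series gives divergence.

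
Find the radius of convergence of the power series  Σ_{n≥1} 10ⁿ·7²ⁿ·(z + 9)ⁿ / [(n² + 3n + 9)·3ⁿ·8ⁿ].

By the ratio test, |a_{n+1}/a_n| = [(n² + 3n + 9)/((n+1)² + 3(n+1) + 9)] · 10·49/(3·8) → 245/12.
Hence the series converges for |z + 9| < 1/(245/12) = 12/245, so the radius of convergence is 12/245.

R = 12/245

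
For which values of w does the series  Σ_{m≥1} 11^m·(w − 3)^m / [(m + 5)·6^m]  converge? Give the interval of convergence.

[27/11, 39/11)

Ratio test: |a_{m+1}/a_m| = [(m + 5)/((m+1) + 5)] · 11/6 → 11/6 as m → ∞.
Hence the series converges for |w − 3| < 1/(11/6) = 6/11, so the radius of convergence is 6/11.
At w = 39/11: the terms are asymptotic to a nonzero constant times 1/m, so the series diverges by limit comparison with Σ 1/m.
When w = 27/11, convergence follows from the alternating series test (terms decrease monotonically to 0).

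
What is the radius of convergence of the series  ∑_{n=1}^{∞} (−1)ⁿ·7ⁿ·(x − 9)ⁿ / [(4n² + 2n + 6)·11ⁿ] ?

R = 11/7

The ratio of consecutive coefficients is [(4n² + 2n + 6)/(4(n+1)² + 2(n+1) + 6)] · 7/11 → 7/11.
Thus R = 1/(7/11) = 11/7.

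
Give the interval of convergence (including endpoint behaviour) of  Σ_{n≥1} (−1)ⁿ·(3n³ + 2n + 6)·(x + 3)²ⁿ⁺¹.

Apply the ratio test: |a_{n+1}| / |a_n| = (3(n+1)³ + 2(n+1) + 6)/(3n³ + 2n + 6), which tends to 1 as n → ∞.
Writing y = (x + 3)², the series in y has radius 1, so |x + 3| < √(1) = 1 and R = 1.
When x = -2, the n-th term does not approach 0; divergence by the term test.
When x = -4, the terms have absolute value of order n³, which does not tend to 0, so the series diverges by the divergence test.

(-4, -2)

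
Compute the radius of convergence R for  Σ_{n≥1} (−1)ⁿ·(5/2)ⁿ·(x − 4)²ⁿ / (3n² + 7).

R = √10/5

By the ratio test, |a_{n+1}/a_n| = [(3n² + 7)/(3(n+1)² + 7)] · 5/2 → 5/2.
Writing y = (x − 4)², the series in y has radius 2/5, so |x − 4| < √(2/5) and R = √10/5.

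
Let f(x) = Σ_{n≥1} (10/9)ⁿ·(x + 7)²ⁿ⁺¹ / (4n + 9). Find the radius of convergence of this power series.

R = 3√10/10

By the ratio test, |a_{n+1}/a_n| = [(4n + 9)/(4(n+1) + 9)] · 10/9 → 10/9.
Since the exponent of (x + 7) increases by 2 each term, convergence requires |x + 7|² < 9/10, hence R = 3√10/10.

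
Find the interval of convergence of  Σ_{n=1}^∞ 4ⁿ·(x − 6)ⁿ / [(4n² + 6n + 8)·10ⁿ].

The ratio of consecutive coefficients is [(4n² + 6n + 8)/(4(n+1)² + 6(n+1) + 8)] · 4/10 → 2/5.
Convergence for |x − 6| · 2/5 < 1, i.e. |x − 6| < 5/2. So R = 5/2.
When x = 17/2, the terms are on the order of 1/n², so the series converges absolutely by comparison with the p-series (p = 2 > 1).
When x = 7/2, absolute convergence follows by limit comparison with Σ 1/n².

[7/2, 17/2]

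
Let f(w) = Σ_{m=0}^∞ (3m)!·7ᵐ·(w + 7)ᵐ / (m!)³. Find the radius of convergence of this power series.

The ratio of consecutive coefficients is (3m+1)·(3m+2)·(3m+3)/(m+1)³ · 7 → 189.
The series converges when 189 · |w + 7| < 1, giving R = 1/189.

R = 1/189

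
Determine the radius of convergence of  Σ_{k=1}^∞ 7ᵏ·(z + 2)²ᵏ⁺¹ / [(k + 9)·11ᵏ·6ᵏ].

R = √462/7

By the ratio test, |a_{k+1}/a_k| = [(k + 9)/((k+1) + 9)] · 7/(11·6) → 7/66.
Writing y = (z + 2)², the series in y has radius 66/7, so |z + 2| < √(66/7) and R = √462/7.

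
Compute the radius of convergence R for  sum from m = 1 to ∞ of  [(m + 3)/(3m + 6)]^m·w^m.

Applying the root test, |a_m|^(1/m) = (m + 3)/(3m + 6) → 1/3.
Convergence for |w| · 1/3 < 1, i.e. |w| < 3. So R = 3.

R = 3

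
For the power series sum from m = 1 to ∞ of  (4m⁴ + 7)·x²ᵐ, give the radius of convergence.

R = 1

By the ratio test, |a_{m+1}/a_m| = (4(m+1)⁴ + 7)/(4m⁴ + 7) → 1.
Successive powers of x differ by 2, so the series converges when |x|² · 1 < 1, i.e. |x| < √(1) = 1. So R = 1.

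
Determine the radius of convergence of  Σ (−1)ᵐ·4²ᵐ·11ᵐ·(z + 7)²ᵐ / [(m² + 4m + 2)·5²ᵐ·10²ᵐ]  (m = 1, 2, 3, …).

R = 25√11/22

By the ratio test, |a_{m+1}/a_m| = [(m² + 4m + 2)/((m+1)² + 4(m+1) + 2)] · 16·11/(25·100) → 44/625.
Successive powers of (z + 7) differ by 2, so the series converges when |z + 7|² · 44/625 < 1, i.e. |z + 7| < √(625/44). So R = 25√11/22.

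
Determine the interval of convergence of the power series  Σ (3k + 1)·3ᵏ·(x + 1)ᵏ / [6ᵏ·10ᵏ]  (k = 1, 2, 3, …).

(-21, 19)

Ratio test: |a_{k+1}/a_k| = [(3(k+1) + 1)/(3k + 1)] · 3/(6·10) → 1/20 as k → ∞.
Thus R = 1/(1/20) = 20.
Endpoint x = 19: the terms have absolute value of order k, which does not tend to 0, so the series diverges by the divergence test.
When x = -21, the k-th term does not approach 0; divergence by the term test.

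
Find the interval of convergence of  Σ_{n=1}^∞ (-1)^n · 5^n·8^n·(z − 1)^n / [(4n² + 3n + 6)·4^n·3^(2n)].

[1/10, 19/10]

By the ratio test, |a_{n+1}/a_n| = [(4n² + 3n + 6)/(4(n+1)² + 3(n+1) + 6)] · 5·8/(4·9) → 10/9.
Convergence for |z − 1| · 10/9 < 1, i.e. |z − 1| < 9/10. So R = 9/10.
Endpoint z = 19/10: absolute convergence follows by limit comparison with Σ 1/n².
When z = 1/10, the series is dominated by a constant times Σ 1/n², which converges (p = 2 > 1).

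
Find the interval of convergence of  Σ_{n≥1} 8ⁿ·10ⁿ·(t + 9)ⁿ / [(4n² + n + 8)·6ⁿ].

[-363/40, -357/40]

By the ratio test, |a_{n+1}/a_n| = [(4n² + n + 8)/(4(n+1)² + (n+1) + 8)] · 8·10/6 → 40/3.
Convergence for |t + 9| · 40/3 < 1, i.e. |t + 9| < 3/40. So R = 3/40.
Check t = -357/40: absolute convergence follows by limit comparison with Σ 1/n².
Endpoint t = -363/40: the series is dominated by a constant times Σ 1/n², which converges (p = 2 > 1).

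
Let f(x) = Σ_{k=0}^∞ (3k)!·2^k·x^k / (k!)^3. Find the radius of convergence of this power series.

Apply the ratio test: |a_{k+1}| / |a_k| = (3k+1)·(3k+2)·(3k+3)/(k+1)³ · 2, which tends to 54 as k → ∞.
Convergence for |x| · 54 < 1, i.e. |x| < 1/54. So R = 1/54.

R = 1/54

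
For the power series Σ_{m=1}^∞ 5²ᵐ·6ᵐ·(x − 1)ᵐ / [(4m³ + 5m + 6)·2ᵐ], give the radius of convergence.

The ratio of consecutive coefficients is [(4m³ + 5m + 6)/(4(m+1)³ + 5(m+1) + 6)] · 25·6/2 → 75.
Thus R = 1/(75) = 1/75.

R = 1/75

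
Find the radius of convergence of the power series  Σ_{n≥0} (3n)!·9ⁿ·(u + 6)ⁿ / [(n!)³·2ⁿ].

R = 2/243

Apply the ratio test: |a_{n+1}| / |a_n| = (3n+1)·(3n+2)·(3n+3)/(n+1)³ · 9/2, which tends to 243/2 as n → ∞.
Convergence for |u + 6| · 243/2 < 1, i.e. |u + 6| < 2/243. So R = 2/243.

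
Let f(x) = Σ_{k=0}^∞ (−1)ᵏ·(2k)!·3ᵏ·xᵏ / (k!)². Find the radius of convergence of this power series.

Ratio test: |a_{k+1}/a_k| = (2k+1)·(2k+2)/(k+1)² · 3 → 12 as k → ∞.
The series converges when 12 · |x| < 1, giving R = 1/12.

R = 1/12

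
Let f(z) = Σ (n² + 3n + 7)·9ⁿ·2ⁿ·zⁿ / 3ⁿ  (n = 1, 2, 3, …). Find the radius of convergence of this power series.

R = 1/6

By the ratio test, |a_{n+1}/a_n| = [((n+1)² + 3(n+1) + 7)/(n² + 3n + 7)] · 9·2/3 → 6.
The series converges when 6 · |z| < 1, giving R = 1/6.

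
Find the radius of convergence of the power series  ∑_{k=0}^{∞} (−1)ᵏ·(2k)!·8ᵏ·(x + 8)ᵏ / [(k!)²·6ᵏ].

R = 3/16

Ratio test: |a_{k+1}/a_k| = (2k+1)·(2k+2)/(k+1)² · 8/6 → 16/3 as k → ∞.
The series converges when 16/3 · |x + 8| < 1, giving R = 3/16.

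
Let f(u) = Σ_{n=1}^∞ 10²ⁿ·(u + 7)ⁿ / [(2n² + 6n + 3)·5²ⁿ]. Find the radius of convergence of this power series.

By the ratio test, |a_{n+1}/a_n| = [(2n² + 6n + 3)/(2(n+1)² + 6(n+1) + 3)] · 100/25 → 4.
Convergence for |u + 7| · 4 < 1, i.e. |u + 7| < 1/4. So R = 1/4.

R = 1/4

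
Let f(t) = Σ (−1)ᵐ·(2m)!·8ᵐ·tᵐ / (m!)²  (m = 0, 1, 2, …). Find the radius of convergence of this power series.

Apply the ratio test: |a_{m+1}| / |a_m| = (2m+1)·(2m+2)/(m+1)² · 8, which tends to 32 as m → ∞.
The series converges when 32 · |t| < 1, giving R = 1/32.

R = 1/32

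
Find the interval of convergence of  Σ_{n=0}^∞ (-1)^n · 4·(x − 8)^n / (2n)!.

Apply the ratio test: |a_{n+1}| / |a_n| = 4/4 · 1/[(2n+1)·(2n+2)], which tends to 0 as n → ∞.
Since the limit is 0 < 1 for every x, the series converges on all of ℝ and R = ∞.

(−∞, ∞)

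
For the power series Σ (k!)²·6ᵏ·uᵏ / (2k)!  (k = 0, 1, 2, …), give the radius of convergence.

R = 2/3

The ratio of consecutive coefficients is (k+1)²/[(2k+1)·(2k+2)] · 6 → 3/2.
Convergence for |u| · 3/2 < 1, i.e. |u| < 2/3. So R = 2/3.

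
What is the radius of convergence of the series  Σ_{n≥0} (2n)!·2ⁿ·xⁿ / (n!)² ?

Apply the ratio test: |a_{n+1}| / |a_n| = (2n+1)·(2n+2)/(n+1)² · 2, which tends to 8 as n → ∞.
The series converges when 8 · |x| < 1, giving R = 1/8.

R = 1/8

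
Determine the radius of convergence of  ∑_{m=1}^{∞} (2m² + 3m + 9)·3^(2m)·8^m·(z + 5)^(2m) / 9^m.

R = √2/4

The ratio of consecutive coefficients is [(2(m+1)² + 3(m+1) + 9)/(2m² + 3m + 9)] · 9·8/9 → 8.
Since the exponent of (z + 5) increases by 2 each term, convergence requires |z + 5|² < 1/8, hence R = √2/4.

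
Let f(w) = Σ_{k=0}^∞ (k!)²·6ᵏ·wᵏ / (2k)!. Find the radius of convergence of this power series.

By the ratio test, |a_{k+1}/a_k| = (k+1)²/[(2k+1)·(2k+2)] · 6 → 3/2.
Hence the series converges for |w| < 1/(3/2) = 2/3, so the radius of convergence is 2/3.

R = 2/3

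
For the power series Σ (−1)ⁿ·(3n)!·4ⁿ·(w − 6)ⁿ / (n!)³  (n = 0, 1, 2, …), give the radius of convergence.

Ratio test: |a_{n+1}/a_n| = (3n+1)·(3n+2)·(3n+3)/(n+1)³ · 4 → 108 as n → ∞.
The series converges when 108 · |w − 6| < 1, giving R = 1/108.

R = 1/108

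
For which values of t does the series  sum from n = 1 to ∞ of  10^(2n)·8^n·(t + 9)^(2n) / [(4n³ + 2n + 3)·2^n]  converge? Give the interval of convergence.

[-181/20, -179/20]

Ratio test: |a_{n+1}/a_n| = [(4n³ + 2n + 3)/(4(n+1)³ + 2(n+1) + 3)] · 100·8/2 → 400 as n → ∞.
Since the exponent of (t + 9) increases by 2 each term, convergence requires |t + 9|² < 1/400, hence R = 1/20.
Endpoint t = -179/20: the terms are on the order of 1/n³, so the series converges absolutely by comparison with the p-series (p = 3 > 1).
When t = -181/20, the terms are on the order of 1/n³, so the series converges absolutely by comparison with the p-series (p = 3 > 1).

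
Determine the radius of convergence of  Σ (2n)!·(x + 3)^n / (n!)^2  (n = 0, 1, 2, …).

R = 1/4

Ratio test: |a_{n+1}/a_n| = (2n+1)·(2n+2)/(n+1)² → 4 as n → ∞.
Convergence for |x + 3| · 4 < 1, i.e. |x + 3| < 1/4. So R = 1/4.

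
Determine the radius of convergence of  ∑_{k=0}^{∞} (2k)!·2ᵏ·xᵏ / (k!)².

Ratio test: |a_{k+1}/a_k| = (2k+1)·(2k+2)/(k+1)² · 2 → 8 as k → ∞.
The series converges when 8 · |x| < 1, giving R = 1/8.

R = 1/8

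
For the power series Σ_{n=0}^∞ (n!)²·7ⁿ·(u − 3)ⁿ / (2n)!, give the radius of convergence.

R = 4/7

By the ratio test, |a_{n+1}/a_n| = (n+1)²/[(2n+1)·(2n+2)] · 7 → 7/4.
Thus R = 1/(7/4) = 4/7.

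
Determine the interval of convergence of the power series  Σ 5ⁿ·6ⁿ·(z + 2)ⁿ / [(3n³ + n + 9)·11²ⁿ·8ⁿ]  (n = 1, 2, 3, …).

[-514/15, 454/15]

The ratio of consecutive coefficients is [(3n³ + n + 9)/(3(n+1)³ + (n+1) + 9)] · 5·6/(121·8) → 15/484.
Thus R = 1/(15/484) = 484/15.
Endpoint z = 454/15: the series is dominated by a constant times Σ 1/n³, which converges (p = 3 > 1).
When z = -514/15, absolute convergence follows by limit comparison with Σ 1/n³.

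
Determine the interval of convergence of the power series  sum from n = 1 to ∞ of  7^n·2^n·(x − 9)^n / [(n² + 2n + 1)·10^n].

Apply the ratio test: |a_{n+1}| / |a_n| = [(n² + 2n + 1)/((n+1)² + 2(n+1) + 1)] · 7·2/10, which tends to 7/5 as n → ∞.
Convergence for |x − 9| · 7/5 < 1, i.e. |x − 9| < 5/7. So R = 5/7.
Endpoint x = 68/7: absolute convergence follows by limit comparison with Σ 1/n².
At x = 58/7: the terms are on the order of 1/n², so the series converges absolutely by comparison with the p-series (p = 2 > 1).

[58/7, 68/7]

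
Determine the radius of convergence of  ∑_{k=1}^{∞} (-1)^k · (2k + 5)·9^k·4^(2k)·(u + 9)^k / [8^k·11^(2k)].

R = 121/18

The ratio of consecutive coefficients is [(2(k+1) + 5)/(2k + 5)] · 9·16/(8·121) → 18/121.
Hence the series converges for |u + 9| < 1/(18/121) = 121/18, so the radius of convergence is 121/18.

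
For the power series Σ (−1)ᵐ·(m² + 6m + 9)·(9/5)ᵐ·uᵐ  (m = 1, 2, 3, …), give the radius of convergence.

By the ratio test, |a_{m+1}/a_m| = [((m+1)² + 6(m+1) + 9)/(m² + 6m + 9)] · 9/5 → 9/5.
Hence the series converges for |u| < 1/(9/5) = 5/9, so the radius of convergence is 5/9.

R = 5/9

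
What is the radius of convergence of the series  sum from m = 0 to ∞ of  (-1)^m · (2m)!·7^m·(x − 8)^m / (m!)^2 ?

R = 1/28

Apply the ratio test: |a_{m+1}| / |a_m| = (2m+1)·(2m+2)/(m+1)² · 7, which tends to 28 as m → ∞.
Thus R = 1/(28) = 1/28.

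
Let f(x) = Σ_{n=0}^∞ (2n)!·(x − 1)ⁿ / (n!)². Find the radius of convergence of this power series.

R = 1/4

By the ratio test, |a_{n+1}/a_n| = (2n+1)·(2n+2)/(n+1)² → 4.
The series converges when 4 · |x − 1| < 1, giving R = 1/4.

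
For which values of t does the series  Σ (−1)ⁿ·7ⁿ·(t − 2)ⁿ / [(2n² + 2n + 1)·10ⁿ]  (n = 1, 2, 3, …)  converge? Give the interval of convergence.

[4/7, 24/7]

By the ratio test, |a_{n+1}/a_n| = [(2n² + 2n + 1)/(2(n+1)² + 2(n+1) + 1)] · 7/10 → 7/10.
Convergence for |t − 2| · 7/10 < 1, i.e. |t − 2| < 10/7. So R = 10/7.
Check t = 24/7: absolute convergence follows by limit comparison with Σ 1/n².
Check t = 4/7: the terms are on the order of 1/n², so the series converges absolutely by comparison with the p-series (p = 2 > 1).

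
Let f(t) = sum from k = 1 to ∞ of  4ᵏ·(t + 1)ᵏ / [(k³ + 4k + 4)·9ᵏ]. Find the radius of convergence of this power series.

Ratio test: |a_{k+1}/a_k| = [(k³ + 4k + 4)/((k+1)³ + 4(k+1) + 4)] · 4/9 → 4/9 as k → ∞.
Convergence for |t + 1| · 4/9 < 1, i.e. |t + 1| < 9/4. So R = 9/4.

R = 9/4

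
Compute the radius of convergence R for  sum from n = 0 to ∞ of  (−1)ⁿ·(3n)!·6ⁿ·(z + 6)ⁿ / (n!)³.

Apply the ratio test: |a_{n+1}| / |a_n| = (3n+1)·(3n+2)·(3n+3)/(n+1)³ · 6, which tends to 162 as n → ∞.
The series converges when 162 · |z + 6| < 1, giving R = 1/162.

R = 1/162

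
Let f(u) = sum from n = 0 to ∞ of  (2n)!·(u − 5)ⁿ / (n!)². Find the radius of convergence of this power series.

Ratio test: |a_{n+1}/a_n| = (2n+1)·(2n+2)/(n+1)² → 4 as n → ∞.
Thus R = 1/(4) = 1/4.

R = 1/4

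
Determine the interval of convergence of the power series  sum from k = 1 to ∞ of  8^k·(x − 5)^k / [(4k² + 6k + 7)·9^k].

[31/8, 49/8]

The ratio of consecutive coefficients is [(4k² + 6k + 7)/(4(k+1)² + 6(k+1) + 7)] · 8/9 → 8/9.
Hence the series converges for |x − 5| < 1/(8/9) = 9/8, so the radius of convergence is 9/8.
Check x = 49/8: the series is dominated by a constant times Σ 1/k², which converges (p = 2 > 1).
Endpoint x = 31/8: absolute convergence follows by limit comparison with Σ 1/k².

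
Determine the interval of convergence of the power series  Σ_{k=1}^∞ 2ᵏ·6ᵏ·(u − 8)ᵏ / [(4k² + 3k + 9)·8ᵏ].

The ratio of consecutive coefficients is [(4k² + 3k + 9)/(4(k+1)² + 3(k+1) + 9)] · 2·6/8 → 3/2.
Thus R = 1/(3/2) = 2/3.
Check u = 26/3: the series is dominated by a constant times Σ 1/k², which converges (p = 2 > 1).
When u = 22/3, the terms are on the order of 1/k², so the series converges absolutely by comparison with the p-series (p = 2 > 1).

[22/3, 26/3]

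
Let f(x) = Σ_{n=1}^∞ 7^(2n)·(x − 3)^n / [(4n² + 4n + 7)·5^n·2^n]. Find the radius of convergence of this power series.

R = 10/49

Apply the ratio test: |a_{n+1}| / |a_n| = [(4n² + 4n + 7)/(4(n+1)² + 4(n+1) + 7)] · 49/(5·2), which tends to 49/10 as n → ∞.
The series converges when 49/10 · |x − 3| < 1, giving R = 10/49.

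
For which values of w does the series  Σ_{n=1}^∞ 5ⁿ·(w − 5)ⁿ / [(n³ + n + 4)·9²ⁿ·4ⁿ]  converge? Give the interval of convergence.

[-299/5, 349/5]

By the ratio test, |a_{n+1}/a_n| = [(n³ + n + 4)/((n+1)³ + (n+1) + 4)] · 5/(81·4) → 5/324.
Convergence for |w − 5| · 5/324 < 1, i.e. |w − 5| < 324/5. So R = 324/5.
At w = 349/5: the terms are on the order of 1/n³, so the series converges absolutely by comparison with the p-series (p = 3 > 1).
Endpoint w = -299/5: absolute convergence follows by limit comparison with Σ 1/n³.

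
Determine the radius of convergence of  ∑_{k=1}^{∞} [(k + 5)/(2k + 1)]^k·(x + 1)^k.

R = 2

Applying the root test, |a_k|^(1/k) = (k + 5)/(2k + 1) → 1/2.
Convergence for |x + 1| · 1/2 < 1, i.e. |x + 1| < 2. So R = 2.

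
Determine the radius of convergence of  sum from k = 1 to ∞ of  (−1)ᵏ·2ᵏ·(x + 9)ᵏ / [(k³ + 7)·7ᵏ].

R = 7/2

By the ratio test, |a_{k+1}/a_k| = [(k³ + 7)/((k+1)³ + 7)] · 2/7 → 2/7.
Hence the series converges for |x + 9| < 1/(2/7) = 7/2, so the radius of convergence is 7/2.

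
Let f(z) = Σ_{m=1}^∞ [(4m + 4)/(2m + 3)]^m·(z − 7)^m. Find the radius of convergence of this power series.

R = 1/2

By the Cauchy root test, |a_m|^(1/m) = (4m + 4)/(2m + 3) → 2.
Thus R = 1/(2) = 1/2.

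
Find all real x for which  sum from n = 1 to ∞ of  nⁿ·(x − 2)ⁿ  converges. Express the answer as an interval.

{2}

Root test: |a_n|^(1/n) = n → ∞.
Since the n-th root of |a_n| is unbounded, the series converges only at x = 2; R = 0.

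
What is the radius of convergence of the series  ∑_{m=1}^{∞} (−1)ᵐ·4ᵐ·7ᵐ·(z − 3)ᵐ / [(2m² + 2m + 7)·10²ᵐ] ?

R = 25/7

By the ratio test, |a_{m+1}/a_m| = [(2m² + 2m + 7)/(2(m+1)² + 2(m+1) + 7)] · 4·7/100 → 7/25.
The series converges when 7/25 · |z − 3| < 1, giving R = 25/7.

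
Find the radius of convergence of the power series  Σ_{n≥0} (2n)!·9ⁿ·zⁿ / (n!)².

The ratio of consecutive coefficients is (2n+1)·(2n+2)/(n+1)² · 9 → 36.
The series converges when 36 · |z| < 1, giving R = 1/36.

R = 1/36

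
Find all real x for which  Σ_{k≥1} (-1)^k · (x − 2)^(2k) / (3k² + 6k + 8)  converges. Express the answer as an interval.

The ratio of consecutive coefficients is (3k² + 6k + 8)/(3(k+1)² + 6(k+1) + 8) → 1.
Writing y = (x − 2)², the series in y has radius 1, so |x − 2| < √(1) = 1 and R = 1.
At x = 3: absolute convergence follows by limit comparison with Σ 1/k².
At x = 1: the series is dominated by a constant times Σ 1/k², which converges (p = 2 > 1).

[1, 3]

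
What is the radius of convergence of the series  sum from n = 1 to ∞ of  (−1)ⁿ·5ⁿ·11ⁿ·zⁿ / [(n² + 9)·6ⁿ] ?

R = 6/55

Ratio test: |a_{n+1}/a_n| = [(n² + 9)/((n+1)² + 9)] · 5·11/6 → 55/6 as n → ∞.
Hence the series converges for |z| < 1/(55/6) = 6/55, so the radius of convergence is 6/55.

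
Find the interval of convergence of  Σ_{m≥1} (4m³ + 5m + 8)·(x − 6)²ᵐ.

By the ratio test, |a_{m+1}/a_m| = (4(m+1)³ + 5(m+1) + 8)/(4m³ + 5m + 8) → 1.
Successive powers of (x − 6) differ by 2, so the series converges when |x − 6|² · 1 < 1, i.e. |x − 6| < √(1) = 1. So R = 1.
At x = 7: the terms have absolute value of order m³, which does not tend to 0, so the series diverges by the divergence test.
Check x = 5: the terms do not tend to 0, so the series diverges.

(5, 7)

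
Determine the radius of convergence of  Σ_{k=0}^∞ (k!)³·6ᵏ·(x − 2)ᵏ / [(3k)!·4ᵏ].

By the ratio test, |a_{k+1}/a_k| = (k+1)³/[(3k+1)·(3k+2)·(3k+3)] · 6/4 → 1/18.
Convergence for |x − 2| · 1/18 < 1, i.e. |x − 2| < 18. So R = 18.

R = 18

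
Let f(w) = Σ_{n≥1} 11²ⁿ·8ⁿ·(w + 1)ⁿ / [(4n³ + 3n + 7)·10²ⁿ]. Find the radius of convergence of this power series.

R = 25/242

Apply the ratio test: |a_{n+1}| / |a_n| = [(4n³ + 3n + 7)/(4(n+1)³ + 3(n+1) + 7)] · 121·8/100, which tends to 242/25 as n → ∞.
The series converges when 242/25 · |w + 1| < 1, giving R = 25/242.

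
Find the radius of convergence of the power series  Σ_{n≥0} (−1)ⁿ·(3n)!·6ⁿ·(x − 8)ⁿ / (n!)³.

Ratio test: |a_{n+1}/a_n| = (3n+1)·(3n+2)·(3n+3)/(n+1)³ · 6 → 162 as n → ∞.
Thus R = 1/(162) = 1/162.

R = 1/162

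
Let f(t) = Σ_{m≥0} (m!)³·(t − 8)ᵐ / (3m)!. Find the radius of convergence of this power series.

Ratio test: |a_{m+1}/a_m| = (m+1)³/[(3m+1)·(3m+2)·(3m+3)] → 1/27 as m → ∞.
Thus R = 1/(1/27) = 27.

R = 27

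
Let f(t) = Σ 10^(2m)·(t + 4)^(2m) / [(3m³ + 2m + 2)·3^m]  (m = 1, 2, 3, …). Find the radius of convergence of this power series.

R = √3/10

By the ratio test, |a_{m+1}/a_m| = [(3m³ + 2m + 2)/(3(m+1)³ + 2(m+1) + 2)] · 100/3 → 100/3.
Successive powers of (t + 4) differ by 2, so the series converges when |t + 4|² · 100/3 < 1, i.e. |t + 4| < √(3/100). So R = √3/10.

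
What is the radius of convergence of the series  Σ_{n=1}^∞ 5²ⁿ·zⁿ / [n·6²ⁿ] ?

Apply the ratio test: |a_{n+1}| / |a_n| = [n/(n+1)] · 25/36, which tends to 25/36 as n → ∞.
Thus R = 1/(25/36) = 36/25.

R = 36/25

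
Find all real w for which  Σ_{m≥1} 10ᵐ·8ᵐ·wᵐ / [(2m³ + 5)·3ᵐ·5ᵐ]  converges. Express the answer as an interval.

By the ratio test, |a_{m+1}/a_m| = [(2m³ + 5)/(2(m+1)³ + 5)] · 10·8/(3·5) → 16/3.
Hence the series converges for |w| < 1/(16/3) = 3/16, so the radius of convergence is 3/16.
At w = 3/16: the terms are on the order of 1/m³, so the series converges absolutely by comparison with the p-series (p = 3 > 1).
At w = -3/16: the series is dominated by a constant times Σ 1/m³, which converges (p = 3 > 1).

[-3/16, 3/16]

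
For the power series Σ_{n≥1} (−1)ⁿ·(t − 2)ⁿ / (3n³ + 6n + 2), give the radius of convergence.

R = 1

Apply the ratio test: |a_{n+1}| / |a_n| = (3n³ + 6n + 2)/(3(n+1)³ + 6(n+1) + 2), which tends to 1 as n → ∞.
So the series converges when |t − 2| < 1 and diverges when |t − 2| > 1; R = 1.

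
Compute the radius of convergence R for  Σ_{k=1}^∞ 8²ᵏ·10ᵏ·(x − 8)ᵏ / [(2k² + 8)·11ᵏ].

R = 11/640

By the ratio test, |a_{k+1}/a_k| = [(2k² + 8)/(2(k+1)² + 8)] · 64·10/11 → 640/11.
Hence the series converges for |x − 8| < 1/(640/11) = 11/640, so the radius of convergence is 11/640.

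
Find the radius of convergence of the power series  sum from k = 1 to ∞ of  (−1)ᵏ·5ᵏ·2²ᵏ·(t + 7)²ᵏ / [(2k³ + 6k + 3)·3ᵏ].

Ratio test: |a_{k+1}/a_k| = [(2k³ + 6k + 3)/(2(k+1)³ + 6(k+1) + 3)] · 5·4/3 → 20/3 as k → ∞.
Writing y = (t + 7)², the series in y has radius 3/20, so |t + 7| < √(3/20) and R = √15/10.

R = √15/10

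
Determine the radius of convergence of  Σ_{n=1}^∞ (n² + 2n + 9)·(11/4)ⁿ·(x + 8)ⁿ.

By the ratio test, |a_{n+1}/a_n| = [((n+1)² + 2(n+1) + 9)/(n² + 2n + 9)] · 11/4 → 11/4.
The series converges when 11/4 · |x + 8| < 1, giving R = 4/11.

R = 4/11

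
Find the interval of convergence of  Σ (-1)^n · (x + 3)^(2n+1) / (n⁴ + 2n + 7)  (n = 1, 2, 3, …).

[-4, -2]

Apply the ratio test: |a_{n+1}| / |a_n| = (n⁴ + 2n + 7)/((n+1)⁴ + 2(n+1) + 7), which tends to 1 as n → ∞.
Successive powers of (x + 3) differ by 2, so the series converges when |x + 3|² · 1 < 1, i.e. |x + 3| < √(1) = 1. So R = 1.
When x = -2, absolute convergence follows by limit comparison with Σ 1/n⁴.
At x = -4: the terms are on the order of 1/n⁴, so the series converges absolutely by comparison with the p-series (p = 4 > 1).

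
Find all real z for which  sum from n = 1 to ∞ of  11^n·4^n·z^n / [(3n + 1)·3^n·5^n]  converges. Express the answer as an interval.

[-15/44, 15/44)

Apply the ratio test: |a_{n+1}| / |a_n| = [(3n + 1)/(3(n+1) + 1)] · 11·4/(3·5), which tends to 44/15 as n → ∞.
The series converges when 44/15 · |z| < 1, giving R = 15/44.
Endpoint z = 15/44: the terms are asymptotic to a nonzero constant times 1/n, so the series diverges by limit comparison with Σ 1/n.
When z = -15/44, convergence follows from the alternating series test (terms decrease monotonically to 0).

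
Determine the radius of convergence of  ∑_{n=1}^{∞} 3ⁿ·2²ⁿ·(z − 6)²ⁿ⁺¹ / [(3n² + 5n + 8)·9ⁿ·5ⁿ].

R = √15/2

Apply the ratio test: |a_{n+1}| / |a_n| = [(3n² + 5n + 8)/(3(n+1)² + 5(n+1) + 8)] · 3·4/(9·5), which tends to 4/15 as n → ∞.
Successive powers of (z − 6) differ by 2, so the series converges when |z − 6|² · 4/15 < 1, i.e. |z − 6| < √(15/4). So R = √15/2.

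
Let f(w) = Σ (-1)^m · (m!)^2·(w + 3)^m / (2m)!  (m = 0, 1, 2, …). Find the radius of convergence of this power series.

Ratio test: |a_{m+1}/a_m| = (m+1)²/[(2m+1)·(2m+2)] → 1/4 as m → ∞.
Convergence for |w + 3| · 1/4 < 1, i.e. |w + 3| < 4. So R = 4.

R = 4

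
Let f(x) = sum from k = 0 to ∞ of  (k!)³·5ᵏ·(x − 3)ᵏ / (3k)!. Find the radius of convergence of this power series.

R = 27/5

By the ratio test, |a_{k+1}/a_k| = (k+1)³/[(3k+1)·(3k+2)·(3k+3)] · 5 → 5/27.
Hence the series converges for |x − 3| < 1/(5/27) = 27/5, so the radius of convergence is 27/5.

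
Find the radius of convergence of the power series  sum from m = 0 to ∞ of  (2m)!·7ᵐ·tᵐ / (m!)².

R = 1/28

The ratio of consecutive coefficients is (2m+1)·(2m+2)/(m+1)² · 7 → 28.
The series converges when 28 · |t| < 1, giving R = 1/28.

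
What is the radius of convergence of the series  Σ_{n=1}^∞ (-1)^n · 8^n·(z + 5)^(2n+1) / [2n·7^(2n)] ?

R = 7√2/4

The ratio of consecutive coefficients is [2n/2(n+1)] · 8/49 → 8/49.
Writing y = (z + 5)², the series in y has radius 49/8, so |z + 5| < √(49/8) and R = 7√2/4.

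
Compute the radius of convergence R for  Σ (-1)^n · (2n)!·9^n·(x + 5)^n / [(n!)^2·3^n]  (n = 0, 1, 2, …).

R = 1/12

The ratio of consecutive coefficients is (2n+1)·(2n+2)/(n+1)² · 9/3 → 12.
Hence the series converges for |x + 5| < 1/(12) = 1/12, so the radius of convergence is 1/12.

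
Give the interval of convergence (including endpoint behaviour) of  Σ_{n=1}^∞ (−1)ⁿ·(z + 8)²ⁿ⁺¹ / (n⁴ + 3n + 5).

By the ratio test, |a_{n+1}/a_n| = (n⁴ + 3n + 5)/((n+1)⁴ + 3(n+1) + 5) → 1.
Since the exponent of (z + 8) increases by 2 each term, convergence requires |z + 8|² < 1, hence R = 1.
When z = -7, the terms are on the order of 1/n⁴, so the series converges absolutely by comparison with the p-series (p = 4 > 1).
Endpoint z = -9: the terms are on the order of 1/n⁴, so the series converges absolutely by comparison with the p-series (p = 4 > 1).

[-9, -7]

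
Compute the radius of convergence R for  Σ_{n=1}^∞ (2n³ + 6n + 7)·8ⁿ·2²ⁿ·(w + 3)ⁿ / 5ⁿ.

Ratio test: |a_{n+1}/a_n| = [(2(n+1)³ + 6(n+1) + 7)/(2n³ + 6n + 7)] · 8·4/5 → 32/5 as n → ∞.
The series converges when 32/5 · |w + 3| < 1, giving R = 5/32.

R = 5/32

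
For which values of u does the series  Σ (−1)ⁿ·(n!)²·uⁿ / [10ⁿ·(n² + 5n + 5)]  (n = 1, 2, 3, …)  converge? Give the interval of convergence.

{0}

By the ratio test, |a_{n+1}/a_n| = (n+1)² · 1/10 · (n² + 5n + 5)/((n+1)² + 5(n+1) + 5) → ∞.
The terms grow without bound for any u ≠ 0, so R = 0 (convergence only at u = 0).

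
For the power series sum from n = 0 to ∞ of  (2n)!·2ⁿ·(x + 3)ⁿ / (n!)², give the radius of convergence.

R = 1/8

By the ratio test, |a_{n+1}/a_n| = (2n+1)·(2n+2)/(n+1)² · 2 → 8.
The series converges when 8 · |x + 3| < 1, giving R = 1/8.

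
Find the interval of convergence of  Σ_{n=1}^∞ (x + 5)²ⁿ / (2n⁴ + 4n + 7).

By the ratio test, |a_{n+1}/a_n| = (2n⁴ + 4n + 7)/(2(n+1)⁴ + 4(n+1) + 7) → 1.
Successive powers of (x + 5) differ by 2, so the series converges when |x + 5|² · 1 < 1, i.e. |x + 5| < √(1) = 1. So R = 1.
Check x = -4: the terms are on the order of 1/n⁴, so the series converges absolutely by comparison with the p-series (p = 4 > 1).
When x = -6, the series is dominated by a constant times Σ 1/n⁴, which converges (p = 4 > 1).

[-6, -4]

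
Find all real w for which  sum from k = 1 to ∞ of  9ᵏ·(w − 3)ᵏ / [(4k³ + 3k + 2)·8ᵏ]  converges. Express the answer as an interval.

Ratio test: |a_{k+1}/a_k| = [(4k³ + 3k + 2)/(4(k+1)³ + 3(k+1) + 2)] · 9/8 → 9/8 as k → ∞.
Thus R = 1/(9/8) = 8/9.
At w = 35/9: the terms are on the order of 1/k³, so the series converges absolutely by comparison with the p-series (p = 3 > 1).
Endpoint w = 19/9: absolute convergence follows by limit comparison with Σ 1/k³.

[19/9, 35/9]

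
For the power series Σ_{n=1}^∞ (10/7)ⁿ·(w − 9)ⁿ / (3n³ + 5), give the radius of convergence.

R = 7/10

By the ratio test, |a_{n+1}/a_n| = [(3n³ + 5)/(3(n+1)³ + 5)] · 10/7 → 10/7.
Thus R = 1/(10/7) = 7/10.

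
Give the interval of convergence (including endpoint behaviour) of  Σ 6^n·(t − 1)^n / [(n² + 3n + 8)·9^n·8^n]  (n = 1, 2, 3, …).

[-11, 13]

By the ratio test, |a_{n+1}/a_n| = [(n² + 3n + 8)/((n+1)² + 3(n+1) + 8)] · 6/(9·8) → 1/12.
Thus R = 1/(1/12) = 12.
Check t = 13: the terms are on the order of 1/n², so the series converges absolutely by comparison with the p-series (p = 2 > 1).
Endpoint t = -11: the series is dominated by a constant times Σ 1/n², which converges (p = 2 > 1).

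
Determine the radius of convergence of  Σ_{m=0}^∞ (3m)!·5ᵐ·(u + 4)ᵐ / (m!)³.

The ratio of consecutive coefficients is (3m+1)·(3m+2)·(3m+3)/(m+1)³ · 5 → 135.
Thus R = 1/(135) = 1/135.

R = 1/135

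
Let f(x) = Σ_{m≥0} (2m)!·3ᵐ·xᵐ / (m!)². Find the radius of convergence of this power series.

R = 1/12

The ratio of consecutive coefficients is (2m+1)·(2m+2)/(m+1)² · 3 → 12.
The series converges when 12 · |x| < 1, giving R = 1/12.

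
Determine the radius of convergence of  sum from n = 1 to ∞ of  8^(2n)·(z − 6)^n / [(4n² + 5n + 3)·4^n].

R = 1/16

Ratio test: |a_{n+1}/a_n| = [(4n² + 5n + 3)/(4(n+1)² + 5(n+1) + 3)] · 64/4 → 16 as n → ∞.
The series converges when 16 · |z − 6| < 1, giving R = 1/16.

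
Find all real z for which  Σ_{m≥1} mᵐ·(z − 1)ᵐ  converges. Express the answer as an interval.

{1}

Root test: |a_m|^(1/m) = m → ∞.
The root grows without bound, so R = 0 (convergence only at z = 1).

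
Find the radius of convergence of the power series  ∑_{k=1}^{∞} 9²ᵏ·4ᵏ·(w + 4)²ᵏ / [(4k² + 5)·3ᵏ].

By the ratio test, |a_{k+1}/a_k| = [(4k² + 5)/(4(k+1)² + 5)] · 81·4/3 → 108.
Successive powers of (w + 4) differ by 2, so the series converges when |w + 4|² · 108 < 1, i.e. |w + 4| < √(1/108). So R = √3/18.

R = √3/18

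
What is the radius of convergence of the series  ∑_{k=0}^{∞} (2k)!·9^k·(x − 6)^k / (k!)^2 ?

R = 1/36

Apply the ratio test: |a_{k+1}| / |a_k| = (2k+1)·(2k+2)/(k+1)² · 9, which tends to 36 as k → ∞.
The series converges when 36 · |x − 6| < 1, giving R = 1/36.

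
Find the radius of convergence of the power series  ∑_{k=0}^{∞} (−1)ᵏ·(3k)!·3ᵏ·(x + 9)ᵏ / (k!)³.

Apply the ratio test: |a_{k+1}| / |a_k| = (3k+1)·(3k+2)·(3k+3)/(k+1)³ · 3, which tends to 81 as k → ∞.
Convergence for |x + 9| · 81 < 1, i.e. |x + 9| < 1/81. So R = 1/81.

R = 1/81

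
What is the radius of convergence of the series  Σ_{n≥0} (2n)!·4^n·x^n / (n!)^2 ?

R = 1/16

Apply the ratio test: |a_{n+1}| / |a_n| = (2n+1)·(2n+2)/(n+1)² · 4, which tends to 16 as n → ∞.
The series converges when 16 · |x| < 1, giving R = 1/16.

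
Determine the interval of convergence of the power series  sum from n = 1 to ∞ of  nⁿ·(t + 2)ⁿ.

Applying the root test, |a_n|^(1/n) = n → ∞.
The root grows without bound, so R = 0 (convergence only at t = -2).

{-2}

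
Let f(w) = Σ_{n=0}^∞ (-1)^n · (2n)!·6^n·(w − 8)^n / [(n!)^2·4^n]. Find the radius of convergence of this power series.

R = 1/6

The ratio of consecutive coefficients is (2n+1)·(2n+2)/(n+1)² · 6/4 → 6.
Hence the series converges for |w − 8| < 1/(6) = 1/6, so the radius of convergence is 1/6.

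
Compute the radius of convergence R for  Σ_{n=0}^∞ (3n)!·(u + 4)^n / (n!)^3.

The ratio of consecutive coefficients is (3n+1)·(3n+2)·(3n+3)/(n+1)³ → 27.
The series converges when 27 · |u + 4| < 1, giving R = 1/27.

R = 1/27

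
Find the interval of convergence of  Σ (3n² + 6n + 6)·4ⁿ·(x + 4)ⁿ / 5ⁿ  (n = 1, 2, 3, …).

(-21/4, -11/4)

Ratio test: |a_{n+1}/a_n| = [(3(n+1)² + 6(n+1) + 6)/(3n² + 6n + 6)] · 4/5 → 4/5 as n → ∞.
The series converges when 4/5 · |x + 4| < 1, giving R = 5/4.
When x = -11/4, the n-th term does not approach 0; divergence by the term test.
At x = -21/4: the n-th term does not approach 0; divergence by the term test.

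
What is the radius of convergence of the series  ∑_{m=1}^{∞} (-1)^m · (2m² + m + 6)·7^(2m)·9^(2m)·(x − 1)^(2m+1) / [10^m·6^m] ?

R = 2√15/63

Ratio test: |a_{m+1}/a_m| = [(2(m+1)² + (m+1) + 6)/(2m² + m + 6)] · 49·81/(10·6) → 1323/20 as m → ∞.
Since the exponent of (x − 1) increases by 2 each term, convergence requires |x − 1|² < 20/1323, hence R = 2√15/63.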